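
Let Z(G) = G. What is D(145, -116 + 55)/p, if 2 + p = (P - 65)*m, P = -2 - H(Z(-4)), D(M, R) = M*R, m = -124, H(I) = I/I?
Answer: -1769/1686 ≈ -1.0492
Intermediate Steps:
H(I) = 1
P = -3 (P = -2 - 1*1 = -2 - 1 = -3)
p = 8430 (p = -2 + (-3 - 65)*(-124) = -2 - 68*(-124) = -2 + 8432 = 8430)
D(145, -116 + 55)/p = (145*(-116 + 55))/8430 = (145*(-61))*(1/8430) = -8845*1/8430 = -1769/1686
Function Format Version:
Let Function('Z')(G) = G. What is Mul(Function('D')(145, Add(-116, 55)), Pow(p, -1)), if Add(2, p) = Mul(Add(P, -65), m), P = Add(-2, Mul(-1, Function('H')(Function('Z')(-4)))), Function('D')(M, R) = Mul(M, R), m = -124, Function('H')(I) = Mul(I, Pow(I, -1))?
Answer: Rational(-1769, 1686) ≈ -1.0492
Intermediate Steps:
Function('H')(I) = 1
P = -3 (P = Add(-2, Mul(-1, 1)) = Add(-2, -1) = -3)
p = 8430 (p = Add(-2, Mul(Add(-3, -65), -124)) = Add(-2, Mul(-68, -124)) = Add(-2, 8432) = 8430)
Mul(Function('D')(145, Add(-116, 55)), Pow(p, -1)) = Mul(Mul(145, Add(-116, 55)), Pow(8430, -1)) = Mul(Mul(145, -61), Rational(1, 8430)) = Mul(-8845, Rational(1, 8430)) = Rational(-1769, 1686)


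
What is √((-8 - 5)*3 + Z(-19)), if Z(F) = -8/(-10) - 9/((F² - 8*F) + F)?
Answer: I*√233165530/2470 ≈ 6.1821*I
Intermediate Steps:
Z(F) = ⅘ - 9/(F² - 7*F) (Z(F) = -8*(-⅒) - 9/(F² - 7*F) = ⅘ - 9/(F² - 7*F))
√((-8 - 5)*3 + Z(-19)) = √((-8 - 5)*3 + (⅕)*(-45 - 28*(-19) + 4*(-19)²)/(-19*(-7 - 19))) = √(-13*3 + (⅕)*(-1/19)*(-45 + 532 + 4*361)/(-26)) = √(-39 + (⅕)*(-1/19)*(-1/26)*(-45 + 532 + 1444)) = √(-39 + (⅕)*(-1/19)*(-1/26)*1931) = √(-39 + 1931/2470) = √(-94399/2470) = I*√233165530/2470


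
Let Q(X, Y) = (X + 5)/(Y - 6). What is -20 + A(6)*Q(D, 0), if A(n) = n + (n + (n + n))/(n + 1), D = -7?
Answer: -120/7 ≈ -17.143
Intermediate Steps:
Q(X, Y) = (5 + X)/(-6 + Y)
A(n) = n + 3*n/(1 + n) (A(n) = n + (n + 2*n)/(1 + n) = n + (3*n)/(1 + n) = n + 3*n/(1 + n))
-20 + A(6)*Q(D, 0) = -20 + (6*(4 + 6)/(1 + 6))*((5 - 7)/(-6 + 0)) = -20 + (6*10/7)*(-2/(-6)) = -20 + (6*(⅐)*10)*(-⅙*(-2)) = -20 + (60/7)*(⅓) = -20 + 20/7 = -120/7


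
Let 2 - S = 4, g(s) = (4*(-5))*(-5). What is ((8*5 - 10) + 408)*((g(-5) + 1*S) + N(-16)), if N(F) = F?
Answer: 35916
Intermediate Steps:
g(s) = 100 (g(s) = -20*(-5) = 100)
S = -2 (S = 2 - 1*4 = 2 - 4 = -2)
((8*5 - 10) + 408)*((g(-5) + 1*S) + N(-16)) = ((8*5 - 10) + 408)*((100 + 1*(-2)) - 16) = ((40 - 10) + 408)*((100 - 2) - 16) = (30 + 408)*(98 - 16) = 438*82 = 35916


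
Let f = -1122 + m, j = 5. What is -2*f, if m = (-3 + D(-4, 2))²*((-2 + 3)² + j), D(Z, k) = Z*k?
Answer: 792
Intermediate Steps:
m = 726 (m = (-3 - 4*2)²*((-2 + 3)² + 5) = (-3 - 8)²*(1² + 5) = (-11)²*(1 + 5) = 121*6 = 726)
f = -396 (f = -1122 + 726 = -396)
-2*f = -2*(-396) = 792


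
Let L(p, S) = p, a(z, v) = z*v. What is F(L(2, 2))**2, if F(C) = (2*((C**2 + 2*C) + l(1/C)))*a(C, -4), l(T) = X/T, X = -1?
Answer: 9216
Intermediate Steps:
a(z, v) = v*z
l(T) = -1/T
F(C) = -4*C*(2*C + 2*C**2) (F(C) = (2*((C**2 + 2*C) - 1/(1/C)))*(-4*C) = (2*((C**2 + 2*C) - C))*(-4*C) = (2*(C + C**2))*(-4*C) = (2*C + 2*C**2)*(-4*C) = -4*C*(2*C + 2*C**2))
F(L(2, 2))**2 = (-8*2**2*(1 + 2))**2 = (-8*4*3)**2 = (-96)**2 = 9216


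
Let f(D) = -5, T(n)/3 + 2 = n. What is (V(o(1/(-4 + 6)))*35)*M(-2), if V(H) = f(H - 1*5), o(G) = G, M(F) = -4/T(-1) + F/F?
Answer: -2275/9 ≈ -252.78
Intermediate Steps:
T(n) = -6 + 3*n
M(F) = 13/9 (M(F) = -4/(-6 + 3*(-1)) + F/F = -4/(-6 - 3) + 1 = -4/(-9) + 1 = -4*(-1/9) + 1 = 4/9 + 1 = 13/9)
V(H) = -5
(V(o(1/(-4 + 6)))*35)*M(-2) = -5*35*(13/9) = -175*13/9 = -2275/9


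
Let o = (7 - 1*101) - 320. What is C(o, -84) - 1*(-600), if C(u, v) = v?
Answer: 516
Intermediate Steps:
o = -414 (o = (7 - 101) - 320 = -94 - 320 = -414)
C(o, -84) - 1*(-600) = -84 - 1*(-600) = -84 + 600 = 516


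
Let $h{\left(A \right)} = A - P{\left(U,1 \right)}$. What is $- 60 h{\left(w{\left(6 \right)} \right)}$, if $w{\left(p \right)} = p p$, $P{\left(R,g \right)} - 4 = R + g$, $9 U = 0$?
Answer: $-1860$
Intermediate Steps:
$U = 0$ ($U = \frac{1}{9} \cdot 0 = 0$)
$P{\left(R,g \right)} = 4 + R + g$ ($P{\left(R,g \right)} = 4 + \left(R + g\right) = 4 + R + g$)
$w{\left(p \right)} = p^{2}$
$h{\left(A \right)} = -5 + A$ ($h{\left(A \right)} = A - \left(4 + 0 + 1\right) = A - 5 = -5 + A$)
$- 60 h{\left(w{\left(6 \right)} \right)} = - 60 \left(-5 + 6^{2}\right) = - 60 \left(-5 + 36\right) = \left(-60\right) 31 = -1860$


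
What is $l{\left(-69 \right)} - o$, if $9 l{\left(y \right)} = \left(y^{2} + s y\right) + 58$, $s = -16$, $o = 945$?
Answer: $- \frac{2582}{9} \approx -286.89$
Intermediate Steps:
$l{\left(y \right)} = \frac{58}{9} - \frac{16 y}{9} + \frac{y^{2}}{9}$ ($l{\left(y \right)} = \frac{\left(y^{2} - 16 y\right) + 58}{9} = \frac{58 + y^{2} - 16 y}{9} = \frac{58}{9} - \frac{16 y}{9} + \frac{y^{2}}{9}$)
$l{\left(-69 \right)} - o = \left(\frac{58}{9} - - \frac{368}{3} + \frac{\left(-69\right)^{2}}{9}\right) - 945 = \left(\frac{58}{9} + \frac{368}{3} + \frac{1}{9} \cdot 4761\right) - 945 = \left(\frac{58}{9} + \frac{368}{3} + 529\right) - 945 = \frac{5923}{9} - 945 = - \frac{2582}{9}$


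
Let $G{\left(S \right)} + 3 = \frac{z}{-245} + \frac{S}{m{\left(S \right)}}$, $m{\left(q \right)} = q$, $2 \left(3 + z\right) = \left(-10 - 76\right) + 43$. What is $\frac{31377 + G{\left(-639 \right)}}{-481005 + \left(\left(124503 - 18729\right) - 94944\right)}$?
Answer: $- \frac{313751}{4701750} \approx -0.066731$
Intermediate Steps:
$z = - \frac{49}{2}$ ($z = -3 + \frac{\left(-10 - 76\right) + 43}{2} = -3 + \frac{-86 + 43}{2} = -3 + \frac{1}{2} \left(-43\right) = -3 - \frac{43}{2} = - \frac{49}{2} \approx -24.5$)
$G{\left(S \right)} = - \frac{19}{10}$ ($G{\left(S \right)} = -3 + \left(- \frac{49}{2 \left(-245\right)} + \frac{S}{S}\right) = -3 + \left(\left(- \frac{49}{2}\right) \left(- \frac{1}{245}\right) + 1\right) = -3 + \left(\frac{1}{10} + 1\right) = -3 + \frac{11}{10} = - \frac{19}{10}$)
$\frac{31377 + G{\left(-639 \right)}}{-481005 + \left(\left(124503 - 18729\right) - 94944\right)} = \frac{31377 - \frac{19}{10}}{-481005 + \left(\left(124503 - 18729\right) - 94944\right)} = \frac{313751}{10 \left(-481005 + \left(105774 - 94944\right)\right)} = \frac{313751}{10 \left(-481005 + 10830\right)} = \frac{313751}{10 \left(-470175\right)} = \frac{313751}{10} \left(- \frac{1}{470175}\right) = - \frac{313751}{4701750}$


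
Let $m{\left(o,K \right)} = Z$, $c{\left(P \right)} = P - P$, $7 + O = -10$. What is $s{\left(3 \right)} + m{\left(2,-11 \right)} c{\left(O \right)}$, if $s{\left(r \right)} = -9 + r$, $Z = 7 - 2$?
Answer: $-6$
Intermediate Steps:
$O = -17$ ($O = -7 - 10 = -17$)
$Z = 5$ ($Z = 7 - 2 = 5$)
$c{\left(P \right)} = 0$
$m{\left(o,K \right)} = 5$
$s{\left(3 \right)} + m{\left(2,-11 \right)} c{\left(O \right)} = \left(-9 + 3\right) + 5 \cdot 0 = -6 + 0 = -6$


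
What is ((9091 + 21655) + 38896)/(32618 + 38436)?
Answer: 34821/35527 ≈ 0.98013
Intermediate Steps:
((9091 + 21655) + 38896)/(32618 + 38436) = (30746 + 38896)/71054 = 69642*(1/71054) = 34821/35527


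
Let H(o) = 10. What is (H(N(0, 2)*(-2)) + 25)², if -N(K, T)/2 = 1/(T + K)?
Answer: 1225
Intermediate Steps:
N(K, T) = -2/(K + T) (N(K, T) = -2/(T + K) = -2/(K + T))
(H(N(0, 2)*(-2)) + 25)² = (10 + 25)² = 35² = 1225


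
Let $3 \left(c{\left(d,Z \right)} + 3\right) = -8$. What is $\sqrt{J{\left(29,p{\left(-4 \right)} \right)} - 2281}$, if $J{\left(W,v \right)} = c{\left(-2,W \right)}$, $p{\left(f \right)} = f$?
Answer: $\frac{14 i \sqrt{105}}{3} \approx 47.819 i$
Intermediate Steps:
$c{\left(d,Z \right)} = - \frac{17}{3}$ ($c{\left(d,Z \right)} = -3 + \frac{1}{3} \left(-8\right) = -3 - \frac{8}{3} = - \frac{17}{3}$)
$J{\left(W,v \right)} = - \frac{17}{3}$
$\sqrt{J{\left(29,p{\left(-4 \right)} \right)} - 2281} = \sqrt{- \frac{17}{3} - 2281} = \sqrt{- \frac{6860}{3}} = \frac{14 i \sqrt{105}}{3}$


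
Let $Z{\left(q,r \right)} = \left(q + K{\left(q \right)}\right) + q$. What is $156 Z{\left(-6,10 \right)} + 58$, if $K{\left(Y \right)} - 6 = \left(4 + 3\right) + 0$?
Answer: $214$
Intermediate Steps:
$K{\left(Y \right)} = 13$ ($K{\left(Y \right)} = 6 + \left(\left(4 + 3\right) + 0\right) = 6 + \left(7 + 0\right) = 6 + 7 = 13$)
$Z{\left(q,r \right)} = 13 + 2 q$ ($Z{\left(q,r \right)} = \left(q + 13\right) + q = \left(13 + q\right) + q = 13 + 2 q$)
$156 Z{\left(-6,10 \right)} + 58 = 156 \left(13 + 2 \left(-6\right)\right) + 58 = 156 \left(13 - 12\right) + 58 = 156 \cdot 1 + 58 = 156 + 58 = 214$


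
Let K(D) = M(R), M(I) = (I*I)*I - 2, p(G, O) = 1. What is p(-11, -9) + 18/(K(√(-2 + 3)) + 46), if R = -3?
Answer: 35/17 ≈ 2.0588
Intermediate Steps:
M(I) = -2 + I³ (M(I) = I²*I - 2 = I³ - 2 = -2 + I³)
K(D) = -29 (K(D) = -2 + (-3)³ = -2 - 27 = -29)
p(-11, -9) + 18/(K(√(-2 + 3)) + 46) = 1 + 18/(-29 + 46) = 1 + 18/17 = 35/17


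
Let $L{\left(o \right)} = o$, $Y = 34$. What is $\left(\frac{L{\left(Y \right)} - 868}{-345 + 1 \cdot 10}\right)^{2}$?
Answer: $\frac{695556}{112225} \approx 6.1979$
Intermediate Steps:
$\left(\frac{L{\left(Y \right)} - 868}{-345 + 1 \cdot 10}\right)^{2} = \left(\frac{34 - 868}{-345 + 1 \cdot 10}\right)^{2} = \left(- \frac{834}{-345 + 10}\right)^{2} = \left(- \frac{834}{-335}\right)^{2} = \left(\left(-834\right) \left(- \frac{1}{335}\right)\right)^{2} = \left(\frac{834}{335}\right)^{2} = \frac{695556}{112225}$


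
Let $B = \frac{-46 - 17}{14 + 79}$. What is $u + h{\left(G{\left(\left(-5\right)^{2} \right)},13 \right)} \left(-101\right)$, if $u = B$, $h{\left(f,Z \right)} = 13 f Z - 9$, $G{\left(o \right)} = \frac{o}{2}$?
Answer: $- \frac{13172159}{62} \approx -2.1245 \cdot 10^{5}$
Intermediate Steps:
$G{\left(o \right)} = \frac{o}{2}$ ($G{\left(o \right)} = o \frac{1}{2} = \frac{o}{2}$)
$B = - \frac{21}{31}$ ($B = - \frac{63}{93} = \left(-63\right) \frac{1}{93} = - \frac{21}{31} \approx -0.67742$)
$h{\left(f,Z \right)} = -9 + 13 Z f$ ($h{\left(f,Z \right)} = 13 Z f - 9 = -9 + 13 Z f$)
$u = - \frac{21}{31} \approx -0.67742$
$u + h{\left(G{\left(\left(-5\right)^{2} \right)},13 \right)} \left(-101\right) = - \frac{21}{31} + \left(-9 + 13 \cdot 13 \frac{\left(-5\right)^{2}}{2}\right) \left(-101\right) = - \frac{21}{31} + \left(-9 + 13 \cdot 13 \cdot \frac{1}{2} \cdot 25\right) \left(-101\right) = - \frac{21}{31} + \left(-9 + 13 \cdot 13 \cdot \frac{25}{2}\right) \left(-101\right) = - \frac{21}{31} + \left(-9 + \frac{4225}{2}\right) \left(-101\right) = - \frac{21}{31} + \frac{4207}{2} \left(-101\right) = - \frac{21}{31} - \frac{424907}{2} = - \frac{13172159}{62}$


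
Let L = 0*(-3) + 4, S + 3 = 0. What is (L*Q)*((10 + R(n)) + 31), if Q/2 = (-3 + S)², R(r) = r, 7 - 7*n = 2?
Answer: 84096/7 ≈ 12014.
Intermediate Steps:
n = 5/7 (n = 1 - ⅐*2 = 1 - 2/7 = 5/7 ≈ 0.71429)
S = -3 (S = -3 + 0 = -3)
Q = 72 (Q = 2*(-3 - 3)² = 2*(-6)² = 2*36 = 72)
L = 4 (L = 0 + 4 = 4)
(L*Q)*((10 + R(n)) + 31) = (4*72)*((10 + 5/7) + 31) = 288*(75/7 + 31) = 288*(292/7) = 84096/7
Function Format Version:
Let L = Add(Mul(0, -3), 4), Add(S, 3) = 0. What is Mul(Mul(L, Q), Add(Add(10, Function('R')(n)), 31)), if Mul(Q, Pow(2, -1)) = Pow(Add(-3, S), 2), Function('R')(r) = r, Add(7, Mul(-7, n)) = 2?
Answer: Rational(84096, 7) ≈ 12014.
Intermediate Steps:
n = Rational(5, 7) (n = Add(1, Mul(Rational(-1, 7), 2)) = Add(1, Rational(-2, 7)) = Rational(5, 7) ≈ 0.71429)
S = -3 (S = Add(-3, 0) = -3)
Q = 72 (Q = Mul(2, Pow(Add(-3, -3), 2)) = Mul(2, Pow(-6, 2)) = Mul(2, 36) = 72)
L = 4 (L = Add(0, 4) = 4)
Mul(Mul(L, Q), Add(Add(10, Function('R')(n)), 31)) = Mul(Mul(4, 72), Add(Add(10, Rational(5, 7)), 31)) = Mul(288, Add(Rational(75, 7), 31)) = Mul(288, Rational(292, 7)) = Rational(84096, 7)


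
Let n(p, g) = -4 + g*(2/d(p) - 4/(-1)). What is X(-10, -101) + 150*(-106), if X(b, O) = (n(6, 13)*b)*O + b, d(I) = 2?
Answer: 45700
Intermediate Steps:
n(p, g) = -4 + 5*g (n(p, g) = -4 + g*(2/2 - 4/(-1)) = -4 + g*(2*(1/2) - 4*(-1)) = -4 + g*(1 + 4) = -4 + g*5 = -4 + 5*g)
X(b, O) = b + 61*O*b (X(b, O) = ((-4 + 5*13)*b)*O + b = ((-4 + 65)*b)*O + b = (61*b)*O + b = 61*O*b + b = b + 61*O*b)
X(-10, -101) + 150*(-106) = -10*(1 + 61*(-101)) + 150*(-106) = -10*(1 - 6161) - 15900 = -10*(-6160) - 15900 = 61600 - 15900 = 45700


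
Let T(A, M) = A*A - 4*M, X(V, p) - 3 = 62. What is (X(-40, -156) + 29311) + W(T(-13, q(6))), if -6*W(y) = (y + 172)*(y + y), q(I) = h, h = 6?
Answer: 42163/3 ≈ 14054.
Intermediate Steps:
X(V, p) = 65 (X(V, p) = 3 + 62 = 65)
q(I) = 6
T(A, M) = A² - 4*M
W(y) = -y*(172 + y)/3 (W(y) = -(y + 172)*(y + y)/6 = -(172 + y)*2*y/6 = -y*(172 + y)/3)
(X(-40, -156) + 29311) + W(T(-13, q(6))) = (65 + 29311) - ((-13)² - 4*6)*(172 + ((-13)² - 4*6))/3 = 29376 - (169 - 24)*(172 + (169 - 24))/3 = 29376 - ⅓*145*(172 + 145) = 29376 - ⅓*145*317 = 29376 - 45965/3 = 42163/3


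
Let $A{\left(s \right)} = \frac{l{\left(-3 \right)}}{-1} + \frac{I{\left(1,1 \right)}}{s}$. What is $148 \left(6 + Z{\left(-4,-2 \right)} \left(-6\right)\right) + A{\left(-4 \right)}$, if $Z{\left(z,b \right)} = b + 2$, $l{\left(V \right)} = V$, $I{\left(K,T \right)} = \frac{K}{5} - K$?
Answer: $\frac{4456}{5} \approx 891.2$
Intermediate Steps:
$I{\left(K,T \right)} = - \frac{4 K}{5}$ ($I{\left(K,T \right)} = K \frac{1}{5} - K = \frac{K}{5} - K = - \frac{4 K}{5}$)
$Z{\left(z,b \right)} = 2 + b$
$A{\left(s \right)} = 3 - \frac{4}{5 s}$ ($A{\left(s \right)} = - \frac{3}{-1} + \frac{\left(- \frac{4}{5}\right) 1}{s} = \left(-3\right) \left(-1\right) - \frac{4}{5 s} = 3 - \frac{4}{5 s}$)
$148 \left(6 + Z{\left(-4,-2 \right)} \left(-6\right)\right) + A{\left(-4 \right)} = 148 \left(6 + \left(2 - 2\right) \left(-6\right)\right) + \left(3 - \frac{4}{5 \left(-4\right)}\right) = 148 \left(6 + 0 \left(-6\right)\right) + \left(3 - - \frac{1}{5}\right) = 148 \left(6 + 0\right) + \left(3 + \frac{1}{5}\right) = 148 \cdot 6 + \frac{16}{5} = 888 + \frac{16}{5} = \frac{4456}{5}$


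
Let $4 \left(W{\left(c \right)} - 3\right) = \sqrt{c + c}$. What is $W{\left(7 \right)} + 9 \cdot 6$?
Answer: $57 + \frac{\sqrt{14}}{4} \approx 57.935$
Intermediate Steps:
$W{\left(c \right)} = 3 + \frac{\sqrt{2} \sqrt{c}}{4}$ ($W{\left(c \right)} = 3 + \frac{\sqrt{c + c}}{4} = 3 + \frac{\sqrt{2 c}}{4} = 3 + \frac{\sqrt{2} \sqrt{c}}{4}$)
$W{\left(7 \right)} + 9 \cdot 6 = \left(3 + \frac{\sqrt{2} \sqrt{7}}{4}\right) + 9 \cdot 6 = \left(3 + \frac{\sqrt{14}}{4}\right) + 54 = 57 + \frac{\sqrt{14}}{4}$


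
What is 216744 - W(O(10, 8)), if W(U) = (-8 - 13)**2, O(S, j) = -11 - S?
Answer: 216303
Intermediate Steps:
W(U) = 441 (W(U) = (-21)**2 = 441)
216744 - W(O(10, 8)) = 216744 - 1*441 = 216744 - 441 = 216303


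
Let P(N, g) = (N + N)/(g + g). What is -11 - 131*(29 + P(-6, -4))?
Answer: -8013/2 ≈ -4006.5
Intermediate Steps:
P(N, g) = N/g (P(N, g) = (2*N)/((2*g)) = (2*N)*(1/(2*g)) = N/g)
-11 - 131*(29 + P(-6, -4)) = -11 - 131*(29 - 6/(-4)) = -11 - 131*(29 - 6*(-1/4)) = -11 - 131*(29 + 3/2) = -11 - 131*61/2 = -11 - 7991/2 = -8013/2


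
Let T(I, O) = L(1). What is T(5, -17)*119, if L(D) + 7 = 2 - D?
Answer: -714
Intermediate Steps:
L(D) = -5 - D (L(D) = -7 + (2 - D) = -5 - D)
T(I, O) = -6 (T(I, O) = -5 - 1*1 = -5 - 1 = -6)
T(5, -17)*119 = -6*119 = -714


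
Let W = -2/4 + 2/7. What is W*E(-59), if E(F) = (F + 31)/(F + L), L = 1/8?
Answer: -16/157 ≈ -0.10191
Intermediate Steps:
L = ⅛ ≈ 0.12500
E(F) = (31 + F)/(⅛ + F) (E(F) = (F + 31)/(F + ⅛) = (31 + F)/(⅛ + F))
W = -3/14 (W = -2*¼ + 2*(⅐) = -½ + 2/7 = -3/14 ≈ -0.21429)
W*E(-59) = -12*(31 - 59)/(7*(1 + 8*(-59))) = -12*(-28)/(7*(1 - 472)) = -12*(-28)/(7*(-471)) = -12*(-1)*(-28)/(7*471) = -3/14*224/471 = -16/157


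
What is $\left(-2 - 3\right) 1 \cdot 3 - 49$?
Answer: $-64$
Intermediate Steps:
$\left(-2 - 3\right) 1 \cdot 3 - 49 = \left(-5\right) 1 \cdot 3 - 49 = \left(-5\right) 3 - 49 = -15 - 49 = -64$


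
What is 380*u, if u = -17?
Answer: -6460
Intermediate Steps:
380*u = 380*(-17) = -6460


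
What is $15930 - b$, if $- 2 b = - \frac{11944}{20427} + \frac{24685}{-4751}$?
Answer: $\frac{3091409862781}{194097354} \approx 15927.0$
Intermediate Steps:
$b = \frac{560986439}{194097354}$ ($b = - \frac{- \frac{11944}{20427} + \frac{24685}{-4751}}{2} = - \frac{\left(-11944\right) \frac{1}{20427} + 24685 \left(- \frac{1}{4751}\right)}{2} = - \frac{- \frac{11944}{20427} - \frac{24685}{4751}}{2} = \left(- \frac{1}{2}\right) \left(- \frac{560986439}{97048677}\right) = \frac{560986439}{194097354} \approx 2.8902$)
$15930 - b = 15930 - \frac{560986439}{194097354} = \frac{3091409862781}{194097354}$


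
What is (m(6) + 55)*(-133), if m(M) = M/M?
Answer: -7448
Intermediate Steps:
m(M) = 1
(m(6) + 55)*(-133) = (1 + 55)*(-133) = 56*(-133) = -7448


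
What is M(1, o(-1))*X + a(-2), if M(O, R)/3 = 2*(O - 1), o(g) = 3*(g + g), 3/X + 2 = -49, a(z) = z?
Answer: -2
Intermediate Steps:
X = -1/17 (X = 3/(-2 - 49) = 3/(-51) = 3*(-1/51) = -1/17 ≈ -0.058824)
o(g) = 6*g (o(g) = 3*(2*g) = 6*g)
M(O, R) = -6 + 6*O (M(O, R) = 3*(2*(O - 1)) = 3*(2*(-1 + O)) = 3*(-2 + 2*O) = -6 + 6*O)
M(1, o(-1))*X + a(-2) = (-6 + 6*1)*(-1/17) - 2 = (-6 + 6)*(-1/17) - 2 = 0*(-1/17) - 2 = 0 - 2 = -2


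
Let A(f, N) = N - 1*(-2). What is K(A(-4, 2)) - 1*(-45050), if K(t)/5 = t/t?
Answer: 45055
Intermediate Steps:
A(f, N) = 2 + N (A(f, N) = N + 2 = 2 + N)
K(t) = 5 (K(t) = 5*(t/t) = 5*1 = 5)
K(A(-4, 2)) - 1*(-45050) = 5 - 1*(-45050) = 5 + 45050 = 45055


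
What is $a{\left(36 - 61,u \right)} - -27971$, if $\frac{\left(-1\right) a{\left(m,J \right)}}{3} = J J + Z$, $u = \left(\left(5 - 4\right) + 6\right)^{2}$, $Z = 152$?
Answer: $20312$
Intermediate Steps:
$u = 49$ ($u = \left(\left(5 - 4\right) + 6\right)^{2} = \left(1 + 6\right)^{2} = 7^{2} = 49$)
$a{\left(m,J \right)} = -456 - 3 J^{2}$ ($a{\left(m,J \right)} = - 3 \left(J J + 152\right) = - 3 \left(J^{2} + 152\right) = - 3 \left(152 + J^{2}\right) = -456 - 3 J^{2}$)
$a{\left(36 - 61,u \right)} - -27971 = \left(-456 - 3 \cdot 49^{2}\right) - -27971 = \left(-456 - 7203\right) + 27971 = -7659 + 27971 = 20312$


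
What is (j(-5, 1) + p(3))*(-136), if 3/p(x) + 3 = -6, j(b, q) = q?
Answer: -272/3 ≈ -90.667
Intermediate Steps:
p(x) = -1/3 (p(x) = 3/(-3 - 6) = 3/(-9) = 3*(-1/9) = -1/3)
(j(-5, 1) + p(3))*(-136) = (1 - 1/3)*(-136) = (2/3)*(-136) = -272/3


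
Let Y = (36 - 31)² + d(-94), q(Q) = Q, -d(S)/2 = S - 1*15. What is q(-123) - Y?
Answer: -366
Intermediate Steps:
d(S) = 30 - 2*S (d(S) = -2*(S - 1*15) = -2*(S - 15) = -2*(-15 + S) = 30 - 2*S)
Y = 243 (Y = (36 - 31)² + (30 - 2*(-94)) = 5² + (30 + 188) = 25 + 218 = 243)
q(-123) - Y = -123 - 1*243 = -123 - 243 = -366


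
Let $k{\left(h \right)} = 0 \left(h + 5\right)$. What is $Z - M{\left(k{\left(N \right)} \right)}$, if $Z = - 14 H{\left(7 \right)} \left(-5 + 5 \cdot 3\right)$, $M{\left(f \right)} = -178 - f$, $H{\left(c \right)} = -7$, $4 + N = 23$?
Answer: $1158$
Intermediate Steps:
$N = 19$ ($N = -4 + 23 = 19$)
$k{\left(h \right)} = 0$ ($k{\left(h \right)} = 0 \left(5 + h\right) = 0$)
$Z = 980$ ($Z = \left(-14\right) \left(-7\right) \left(-5 + 5 \cdot 3\right) = 98 \left(-5 + 15\right) = 98 \cdot 10 = 980$)
$Z - M{\left(k{\left(N \right)} \right)} = 980 - \left(-178 - 0\right) = 980 - \left(-178 + 0\right) = 980 - -178 = 980 + 178 = 1158$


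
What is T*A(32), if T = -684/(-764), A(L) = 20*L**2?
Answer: 3502080/191 ≈ 18336.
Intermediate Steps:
T = 171/191 (T = -684*(-1/764) = 171/191 ≈ 0.89529)
T*A(32) = 171*(20*32**2)/191 = 171*(20*1024)/191 = (171/191)*20480 = 3502080/191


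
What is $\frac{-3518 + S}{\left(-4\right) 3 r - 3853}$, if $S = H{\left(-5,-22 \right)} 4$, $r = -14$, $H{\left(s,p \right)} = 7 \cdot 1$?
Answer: $\frac{698}{737} \approx 0.94708$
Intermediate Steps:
$H{\left(s,p \right)} = 7$
$S = 28$ ($S = 7 \cdot 4 = 28$)
$\frac{-3518 + S}{\left(-4\right) 3 r - 3853} = \frac{-3518 + 28}{\left(-4\right) 3 \left(-14\right) - 3853} = - \frac{3490}{\left(-12\right) \left(-14\right) - 3853} = - \frac{3490}{168 - 3853} = - \frac{3490}{-3685} = \left(-3490\right) \left(- \frac{1}{3685}\right) = \frac{698}{737}$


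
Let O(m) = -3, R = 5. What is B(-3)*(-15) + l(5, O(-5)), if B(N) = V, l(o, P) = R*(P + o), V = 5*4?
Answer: -290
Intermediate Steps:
V = 20
l(o, P) = 5*P + 5*o (l(o, P) = 5*(P + o) = 5*P + 5*o)
B(N) = 20
B(-3)*(-15) + l(5, O(-5)) = 20*(-15) + (5*(-3) + 5*5) = -300 + (-15 + 25) = -300 + 10 = -290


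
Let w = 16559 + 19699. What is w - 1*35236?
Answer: 1022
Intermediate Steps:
w = 36258
w - 1*35236 = 36258 - 1*35236 = 36258 - 35236 = 1022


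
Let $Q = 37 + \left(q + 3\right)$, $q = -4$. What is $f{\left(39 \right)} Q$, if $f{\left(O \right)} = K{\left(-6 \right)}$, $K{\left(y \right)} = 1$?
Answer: $36$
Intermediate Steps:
$f{\left(O \right)} = 1$
$Q = 36$ ($Q = 37 + \left(-4 + 3\right) = 37 - 1 = 36$)
$f{\left(39 \right)} Q = 1 \cdot 36 = 36$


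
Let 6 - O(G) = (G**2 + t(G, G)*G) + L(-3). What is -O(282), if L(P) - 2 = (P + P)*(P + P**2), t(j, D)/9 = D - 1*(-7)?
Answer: 812966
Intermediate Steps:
t(j, D) = 63 + 9*D (t(j, D) = 9*(D - 1*(-7)) = 9*(D + 7) = 9*(7 + D) = 63 + 9*D)
L(P) = 2 + 2*P*(P + P**2) (L(P) = 2 + (P + P)*(P + P**2) = 2 + (2*P)*(P + P**2) = 2 + 2*P*(P + P**2))
O(G) = 40 - G**2 - G*(63 + 9*G) (O(G) = 6 - ((G**2 + (63 + 9*G)*G) + (2 + 2*(-3)**2 + 2*(-3)**3)) = 6 - ((G**2 + G*(63 + 9*G)) + (2 + 2*9 + 2*(-27))) = 6 - ((G**2 + G*(63 + 9*G)) + (2 + 18 - 54)) = 6 - ((G**2 + G*(63 + 9*G)) - 34) = 6 - (-34 + G**2 + G*(63 + 9*G)) = 6 + (34 - G**2 - G*(63 + 9*G)) = 40 - G**2 - G*(63 + 9*G))
-O(282) = -(40 - 63*282 - 10*282**2) = -(40 - 17766 - 10*79524) = -(40 - 17766 - 795240) = -1*(-812966) = 812966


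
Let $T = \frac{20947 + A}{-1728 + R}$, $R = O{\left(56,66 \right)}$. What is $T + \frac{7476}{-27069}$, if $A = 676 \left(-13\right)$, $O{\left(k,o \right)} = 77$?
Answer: $- \frac{16260707}{2128139} \approx -7.6408$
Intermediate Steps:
$R = 77$
$A = -8788$
$T = - \frac{12159}{1651}$ ($T = \frac{20947 - 8788}{-1728 + 77} = \frac{12159}{-1651} = 12159 \left(- \frac{1}{1651}\right) = - \frac{12159}{1651} \approx -7.3646$)
$T + \frac{7476}{-27069} = - \frac{12159}{1651} + \frac{7476}{-27069} = - \frac{12159}{1651} + 7476 \left(- \frac{1}{27069}\right) = - \frac{12159}{1651} - \frac{356}{1289} = - \frac{16260707}{2128139}$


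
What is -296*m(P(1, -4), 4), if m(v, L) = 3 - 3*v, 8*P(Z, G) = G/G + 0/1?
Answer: -777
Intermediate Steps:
P(Z, G) = ⅛ (P(Z, G) = (G/G + 0/1)/8 = (1 + 0*1)/8 = (1 + 0)/8 = (⅛)*1 = ⅛)
-296*m(P(1, -4), 4) = -296*(3 - 3*⅛) = -296*(3 - 3/8) = -296*21/8 = -777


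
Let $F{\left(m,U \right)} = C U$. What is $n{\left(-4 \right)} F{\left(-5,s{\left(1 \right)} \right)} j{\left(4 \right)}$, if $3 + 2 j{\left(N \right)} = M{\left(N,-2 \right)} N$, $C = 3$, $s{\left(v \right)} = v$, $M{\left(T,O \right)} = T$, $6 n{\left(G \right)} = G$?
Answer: $-13$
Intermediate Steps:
$n{\left(G \right)} = \frac{G}{6}$
$F{\left(m,U \right)} = 3 U$
$j{\left(N \right)} = - \frac{3}{2} + \frac{N^{2}}{2}$ ($j{\left(N \right)} = - \frac{3}{2} + \frac{N N}{2} = - \frac{3}{2} + \frac{N^{2}}{2}$)
$n{\left(-4 \right)} F{\left(-5,s{\left(1 \right)} \right)} j{\left(4 \right)} = \frac{1}{6} \left(-4\right) 3 \cdot 1 \left(- \frac{3}{2} + \frac{4^{2}}{2}\right) = \left(- \frac{2}{3}\right) 3 \left(- \frac{3}{2} + \frac{1}{2} \cdot 16\right) = - 2 \left(- \frac{3}{2} + 8\right) = \left(-2\right) \frac{13}{2} = -13$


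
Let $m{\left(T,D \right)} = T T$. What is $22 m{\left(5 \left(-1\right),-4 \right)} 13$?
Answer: $7150$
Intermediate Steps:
$m{\left(T,D \right)} = T^{2}$
$22 m{\left(5 \left(-1\right),-4 \right)} 13 = 22 \left(5 \left(-1\right)\right)^{2} \cdot 13 = 22 \left(-5\right)^{2} \cdot 13 = 22 \cdot 25 \cdot 13 = 550 \cdot 13 = 7150$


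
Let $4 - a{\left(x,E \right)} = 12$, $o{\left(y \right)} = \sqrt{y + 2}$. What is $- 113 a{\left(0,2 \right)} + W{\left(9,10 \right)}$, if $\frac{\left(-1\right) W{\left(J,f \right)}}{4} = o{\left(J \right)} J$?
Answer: $904 - 36 \sqrt{11} \approx 784.6$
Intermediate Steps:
$o{\left(y \right)} = \sqrt{2 + y}$
$a{\left(x,E \right)} = -8$ ($a{\left(x,E \right)} = 4 - 12 = -8$)
$W{\left(J,f \right)} = - 4 J \sqrt{2 + J}$ ($W{\left(J,f \right)} = - 4 \sqrt{2 + J} J = - 4 J \sqrt{2 + J}$)
$- 113 a{\left(0,2 \right)} + W{\left(9,10 \right)} = \left(-113\right) \left(-8\right) - 36 \sqrt{2 + 9} = 904 - 36 \sqrt{11}$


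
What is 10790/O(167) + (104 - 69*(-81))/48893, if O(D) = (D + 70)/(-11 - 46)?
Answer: -10023104183/3862547 ≈ -2594.9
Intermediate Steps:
O(D) = -70/57 - D/57 (O(D) = (70 + D)/(-57) = (70 + D)*(-1/57) = -70/57 - D/57)
10790/O(167) + (104 - 69*(-81))/48893 = 10790/(-70/57 - 1/57*167) + (104 - 69*(-81))/48893 = 10790/(-70/57 - 167/57) + (104 + 5589)*(1/48893) = 10790/(-79/19) + 5693*(1/48893) = 10790*(-19/79) + 5693/48893 = -205010/79 + 5693/48893 = -10023104183/3862547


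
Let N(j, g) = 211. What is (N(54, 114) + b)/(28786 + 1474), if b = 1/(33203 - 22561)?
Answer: 2245463/322026920 ≈ 0.0069729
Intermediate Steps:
b = 1/10642 ≈ 9.3967e-5
(N(54, 114) + b)/(28786 + 1474) = (211 + 1/10642)/(28786 + 1474) = (2245463/10642)/30260 = (2245463/10642)*(1/30260) = 2245463/322026920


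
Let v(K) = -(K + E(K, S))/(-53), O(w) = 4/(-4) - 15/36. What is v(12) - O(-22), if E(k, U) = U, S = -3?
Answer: 1009/636 ≈ 1.5865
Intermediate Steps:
O(w) = -17/12 (O(w) = 4*(-¼) - 15*1/36 = -1 - 5/12 = -17/12)
v(K) = -3/53 + K/53 (v(K) = -(K - 3)/(-53) = -(-3 + K)*(-1/53) = (3 - K)*(-1/53) = -3/53 + K/53)
v(12) - O(-22) = (-3/53 + (1/53)*12) - 1*(-17/12) = (-3/53 + 12/53) + 17/12 = 9/53 + 17/12 = 1009/636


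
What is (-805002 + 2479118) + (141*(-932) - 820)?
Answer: 1541884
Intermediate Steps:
(-805002 + 2479118) + (141*(-932) - 820) = 1674116 + (-131412 - 820) = 1674116 - 132232 = 1541884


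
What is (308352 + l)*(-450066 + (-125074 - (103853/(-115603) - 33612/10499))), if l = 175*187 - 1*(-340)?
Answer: -238326677995909834049/1213715897 ≈ -1.9636e+11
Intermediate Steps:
l = 33065 (l = 32725 + 340 = 33065)
(308352 + l)*(-450066 + (-125074 - (103853/(-115603) - 33612/10499))) = (308352 + 33065)*(-450066 + (-125074 - (103853/(-115603) - 33612/10499))) = 341417*(-450066 + (-125074 - (103853*(-1/115603) - 33612*1/10499))) = 341417*(-450066 + (-125074 - (-103853/115603 - 33612/10499))) = 341417*(-450066 + (-125074 - 1*(-4976000683/1213715897))) = 341417*(-450066 + (-125074 + 4976000683/1213715897)) = 341417*(-450066 - 151799326100695/1213715897) = 341417*(-698051584999897/1213715897) = -238326677995909834049/1213715897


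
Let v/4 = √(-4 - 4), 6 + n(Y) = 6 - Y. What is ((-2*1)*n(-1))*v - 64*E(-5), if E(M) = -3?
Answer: 192 - 16*I*√2 ≈ 192.0 - 22.627*I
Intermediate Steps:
n(Y) = -Y (n(Y) = -6 + (6 - Y) = -Y)
v = 8*I*√2 (v = 4*√(-4 - 4) = 4*√(-8) = 4*(2*I*√2) = 8*I*√2 ≈ 11.314*I)
((-2*1)*n(-1))*v - 64*E(-5) = ((-2*1)*(-1*(-1)))*(8*I*√2) - 64*(-3) = (-2*1)*(8*I*√2) + 192 = -16*I*√2 + 192 = 192 - 16*I*√2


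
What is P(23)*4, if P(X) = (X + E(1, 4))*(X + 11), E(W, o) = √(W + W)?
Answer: 3128 + 136*√2 ≈ 3320.3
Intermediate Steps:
E(W, o) = √2*√W (E(W, o) = √(2*W) = √2*√W)
P(X) = (11 + X)*(X + √2) (P(X) = (X + √2*√1)*(X + 11) = (X + √2*1)*(11 + X) = (X + √2)*(11 + X) = (11 + X)*(X + √2))
P(23)*4 = (23² + 11*23 + 11*√2 + 23*√2)*4 = (529 + 253 + 11*√2 + 23*√2)*4 = (782 + 34*√2)*4 = 3128 + 136*√2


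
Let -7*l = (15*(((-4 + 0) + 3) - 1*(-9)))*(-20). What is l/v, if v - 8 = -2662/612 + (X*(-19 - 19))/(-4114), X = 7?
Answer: 88862400/962857 ≈ 92.290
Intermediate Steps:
v = 137551/37026 (v = 8 + (-2662/612 + (7*(-19 - 19))/(-4114)) = 8 + (-2662*1/612 + (7*(-38))*(-1/4114)) = 8 + (-1331/306 - 266*(-1/4114)) = 8 + (-1331/306 + 133/2057) = 8 - 158657/37026 = 137551/37026 ≈ 3.7150)
l = 2400/7 (l = -15*(((-4 + 0) + 3) - 1*(-9))*(-20)/7 = -15*((-4 + 3) + 9)*(-20)/7 = -15*(-1 + 9)*(-20)/7 = -15*8*(-20)/7 = -120*(-20)/7 = -⅐*(-2400) = 2400/7 ≈ 342.86)
l/v = 2400/(7*(137551/37026)) = (2400/7)*(37026/137551) = 88862400/962857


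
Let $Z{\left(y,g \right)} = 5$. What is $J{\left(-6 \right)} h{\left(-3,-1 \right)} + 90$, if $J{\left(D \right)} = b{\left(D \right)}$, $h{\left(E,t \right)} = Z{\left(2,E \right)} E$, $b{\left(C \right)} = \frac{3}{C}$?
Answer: $\frac{195}{2} \approx 97.5$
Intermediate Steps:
$h{\left(E,t \right)} = 5 E$
$J{\left(D \right)} = \frac{3}{D}$
$J{\left(-6 \right)} h{\left(-3,-1 \right)} + 90 = \frac{3}{-6} \cdot 5 \left(-3\right) + 90 = 3 \left(- \frac{1}{6}\right) \left(-15\right) + 90 = \left(- \frac{1}{2}\right) \left(-15\right) + 90 = \frac{15}{2} + 90 = \frac{195}{2}$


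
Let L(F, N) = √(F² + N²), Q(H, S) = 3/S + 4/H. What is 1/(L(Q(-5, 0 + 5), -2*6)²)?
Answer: 25/3601 ≈ 0.0069425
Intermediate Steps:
1/(L(Q(-5, 0 + 5), -2*6)²) = 1/((√((3/(0 + 5) + 4/(-5))² + (-2*6)²))²) = 1/((√((3/5 + 4*(-⅕))² + (-12)²))²) = 1/((√((3*(⅕) - ⅘)² + 144))²) = 1/((√((⅗ - ⅘)² + 144))²) = 1/((√((-⅕)² + 144))²) = 1/((√(1/25 + 144))²) = 1/((√(3601/25))²) = 1/((√3601/5)²) = 1/(3601/25) = 25/3601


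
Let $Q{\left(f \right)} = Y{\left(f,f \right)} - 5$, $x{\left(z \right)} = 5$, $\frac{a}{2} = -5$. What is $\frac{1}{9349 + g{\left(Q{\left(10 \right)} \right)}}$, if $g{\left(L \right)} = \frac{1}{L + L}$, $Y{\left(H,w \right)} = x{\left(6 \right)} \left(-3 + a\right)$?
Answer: $\frac{140}{1308859} \approx 0.00010696$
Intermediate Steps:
$a = -10$ ($a = 2 \left(-5\right) = -10$)
$Y{\left(H,w \right)} = -65$ ($Y{\left(H,w \right)} = 5 \left(-3 - 10\right) = 5 \left(-13\right) = -65$)
$Q{\left(f \right)} = -70$ ($Q{\left(f \right)} = -65 - 5 = -70$)
$g{\left(L \right)} = \frac{1}{2 L}$
$\frac{1}{9349 + g{\left(Q{\left(10 \right)} \right)}} = \frac{1}{9349 + \frac{1}{2 \left(-70\right)}} = \frac{1}{9349 + \frac{1}{2} \left(- \frac{1}{70}\right)} = \frac{1}{9349 - \frac{1}{140}} = \frac{1}{\frac{1308859}{140}} = \frac{140}{1308859}$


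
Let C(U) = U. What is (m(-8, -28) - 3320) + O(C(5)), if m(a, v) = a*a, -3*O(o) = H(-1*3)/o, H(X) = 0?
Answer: -3256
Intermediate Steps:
O(o) = 0 (O(o) = -0/o = -⅓*0 = 0)
m(a, v) = a²
(m(-8, -28) - 3320) + O(C(5)) = ((-8)² - 3320) + 0 = (64 - 3320) + 0 = -3256 + 0 = -3256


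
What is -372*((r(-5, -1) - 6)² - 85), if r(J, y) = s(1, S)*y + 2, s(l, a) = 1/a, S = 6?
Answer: 75485/3 ≈ 25162.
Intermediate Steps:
r(J, y) = 2 + y/6 (r(J, y) = y/6 + 2 = 2 + y/6)
-372*((r(-5, -1) - 6)² - 85) = -372*(((2 + (⅙)*(-1)) - 6)² - 85) = -372*(((2 - ⅙) - 6)² - 85) = -372*((11/6 - 6)² - 85) = -372*((-25/6)² - 85) = -372*(625/36 - 85) = -372*(-2435/36) = 75485/3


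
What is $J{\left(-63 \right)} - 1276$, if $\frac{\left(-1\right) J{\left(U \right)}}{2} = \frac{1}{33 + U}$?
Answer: $- \frac{19139}{15} \approx -1275.9$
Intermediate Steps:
$J{\left(U \right)} = - \frac{2}{33 + U}$
$J{\left(-63 \right)} - 1276 = - \frac{2}{33 - 63} - 1276 = - \frac{2}{-30} - 1276 = \left(-2\right) \left(- \frac{1}{30}\right) - 1276 = \frac{1}{15} - 1276 = - \frac{19139}{15}$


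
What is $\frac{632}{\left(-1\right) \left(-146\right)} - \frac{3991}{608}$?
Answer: $- \frac{99215}{44384} \approx -2.2354$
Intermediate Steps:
$\frac{632}{\left(-1\right) \left(-146\right)} - \frac{3991}{608} = \frac{632}{146} - \frac{3991}{608} = 632 \cdot \frac{1}{146} - \frac{3991}{608} = \frac{316}{73} - \frac{3991}{608} = - \frac{99215}{44384}$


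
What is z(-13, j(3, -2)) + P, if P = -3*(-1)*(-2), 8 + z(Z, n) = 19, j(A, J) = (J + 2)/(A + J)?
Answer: 5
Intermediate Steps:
j(A, J) = (2 + J)/(A + J)
z(Z, n) = 11 (z(Z, n) = -8 + 19 = 11)
P = -6 (P = 3*(-2) = -6)
z(-13, j(3, -2)) + P = 11 - 6 = 5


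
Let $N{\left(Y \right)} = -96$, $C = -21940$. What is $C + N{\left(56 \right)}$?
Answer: $-22036$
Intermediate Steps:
$C + N{\left(56 \right)} = -21940 - 96 = -22036$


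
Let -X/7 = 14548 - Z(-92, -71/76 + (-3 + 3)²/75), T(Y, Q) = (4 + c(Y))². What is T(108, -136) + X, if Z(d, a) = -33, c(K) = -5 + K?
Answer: -90618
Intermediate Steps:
T(Y, Q) = (-1 + Y)² (T(Y, Q) = (4 + (-5 + Y))² = (-1 + Y)²)
X = -102067 (X = -7*(14548 - 1*(-33)) = -7*(14548 + 33) = -7*14581 = -102067)
T(108, -136) + X = (-1 + 108)² - 102067 = 107² - 102067 = 11449 - 102067 = -90618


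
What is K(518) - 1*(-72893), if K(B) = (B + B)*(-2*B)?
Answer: -1000403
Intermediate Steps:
K(B) = -4*B**2 (K(B) = (2*B)*(-2*B) = -4*B**2)
K(518) - 1*(-72893) = -4*518**2 - 1*(-72893) = -4*268324 + 72893 = -1073296 + 72893 = -1000403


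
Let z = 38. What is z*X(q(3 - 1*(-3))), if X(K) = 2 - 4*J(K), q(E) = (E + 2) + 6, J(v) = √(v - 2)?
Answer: 76 - 304*√3 ≈ -450.54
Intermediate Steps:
J(v) = √(-2 + v)
q(E) = 8 + E (q(E) = (2 + E) + 6 = 8 + E)
X(K) = 2 - 4*√(-2 + K)
z*X(q(3 - 1*(-3))) = 38*(2 - 4*√(-2 + (8 + (3 - 1*(-3))))) = 38*(2 - 4*√(-2 + (8 + (3 + 3)))) = 38*(2 - 4*√(-2 + (8 + 6))) = 38*(2 - 4*√(-2 + 14)) = 38*(2 - 8*√3) = 76 - 304*√3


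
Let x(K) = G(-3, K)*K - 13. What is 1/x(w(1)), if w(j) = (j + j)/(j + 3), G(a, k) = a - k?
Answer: -4/59 ≈ -0.067797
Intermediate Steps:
w(j) = 2*j/(3 + j) (w(j) = (2*j)/(3 + j) = 2*j/(3 + j))
x(K) = -13 + K*(-3 - K) (x(K) = (-3 - K)*K - 13 = K*(-3 - K) - 13 = -13 + K*(-3 - K))
1/x(w(1)) = 1/(-13 - 2*1/(3 + 1)*(3 + 2*1/(3 + 1))) = 1/(-13 - 2*1/4*(3 + 2*1/4)) = 1/(-13 - 2*1*(¼)*(3 + 2*1*(¼))) = 1/(-13 - 1*½*(3 + ½)) = 1/(-13 - 1*½*7/2) = 1/(-13 - 7/4) = 1/(-59/4) = -4/59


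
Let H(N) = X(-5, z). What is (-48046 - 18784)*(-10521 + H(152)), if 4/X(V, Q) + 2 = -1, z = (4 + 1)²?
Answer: 2109622610/3 ≈ 7.0321e+8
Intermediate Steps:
z = 25 (z = 5² = 25)
X(V, Q) = -4/3 (X(V, Q) = 4/(-2 - 1) = 4/(-3) = 4*(-⅓) = -4/3)
H(N) = -4/3
(-48046 - 18784)*(-10521 + H(152)) = (-48046 - 18784)*(-10521 - 4/3) = -66830*(-31567/3) = 2109622610/3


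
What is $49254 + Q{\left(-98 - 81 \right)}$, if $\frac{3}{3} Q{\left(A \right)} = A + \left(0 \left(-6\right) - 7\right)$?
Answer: $49068$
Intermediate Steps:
$Q{\left(A \right)} = -7 + A$ ($Q{\left(A \right)} = A + \left(0 \left(-6\right) - 7\right) = A + \left(0 - 7\right) = A - 7 = -7 + A$)
$49254 + Q{\left(-98 - 81 \right)} = 49254 - 186 = 49068$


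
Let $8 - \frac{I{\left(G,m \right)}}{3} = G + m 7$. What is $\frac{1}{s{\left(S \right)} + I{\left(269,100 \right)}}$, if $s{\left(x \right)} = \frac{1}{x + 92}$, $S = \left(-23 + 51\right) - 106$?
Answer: $- \frac{14}{40361} \approx -0.00034687$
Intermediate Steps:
$S = -78$ ($S = 28 - 106 = -78$)
$I{\left(G,m \right)} = 24 - 21 m - 3 G$ ($I{\left(G,m \right)} = 24 - 3 \left(G + m 7\right) = 24 - 3 \left(G + 7 m\right) = 24 - \left(3 G + 21 m\right) = 24 - 21 m - 3 G$)
$s{\left(x \right)} = \frac{1}{92 + x}$
$\frac{1}{s{\left(S \right)} + I{\left(269,100 \right)}} = \frac{1}{\frac{1}{92 - 78} - 2883} = \frac{1}{\frac{1}{14} - 2883} = \frac{1}{- \frac{40361}{14}} = - \frac{14}{40361}$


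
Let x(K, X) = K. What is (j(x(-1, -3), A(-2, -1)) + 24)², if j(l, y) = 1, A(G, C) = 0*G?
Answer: 625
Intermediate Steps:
A(G, C) = 0
(j(x(-1, -3), A(-2, -1)) + 24)² = (1 + 24)² = 25² = 625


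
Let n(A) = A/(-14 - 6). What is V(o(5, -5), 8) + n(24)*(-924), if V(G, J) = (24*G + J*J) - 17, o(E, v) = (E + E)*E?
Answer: 11779/5 ≈ 2355.8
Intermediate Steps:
n(A) = -A/20 (n(A) = A/(-20) = A*(-1/20) = -A/20)
o(E, v) = 2*E² (o(E, v) = (2*E)*E = 2*E²)
V(G, J) = -17 + J² + 24*G (V(G, J) = (24*G + J²) - 17 = (J² + 24*G) - 17 = -17 + J² + 24*G)
V(o(5, -5), 8) + n(24)*(-924) = (-17 + 8² + 24*(2*5²)) - 1/20*24*(-924) = (-17 + 64 + 24*(2*25)) - 6/5*(-924) = (-17 + 64 + 24*50) + 5544/5 = (-17 + 64 + 1200) + 5544/5 = 1247 + 5544/5 = 11779/5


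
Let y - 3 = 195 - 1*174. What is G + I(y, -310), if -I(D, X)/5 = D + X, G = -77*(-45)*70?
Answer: 243980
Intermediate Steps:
y = 24 (y = 3 + (195 - 1*174) = 3 + (195 - 174) = 3 + 21 = 24)
G = 242550 (G = 3465*70 = 242550)
I(D, X) = -5*D - 5*X (I(D, X) = -5*(D + X) = -5*D - 5*X)
G + I(y, -310) = 242550 + (-5*24 - 5*(-310)) = 242550 + (-120 + 1550) = 242550 + 1430 = 243980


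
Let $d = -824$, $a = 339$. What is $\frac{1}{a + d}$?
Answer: $- \frac{1}{485} \approx -0.0020619$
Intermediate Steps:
$\frac{1}{a + d} = \frac{1}{339 - 824} = \frac{1}{-485} = - \frac{1}{485}$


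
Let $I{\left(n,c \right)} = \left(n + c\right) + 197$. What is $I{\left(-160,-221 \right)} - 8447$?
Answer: $-8631$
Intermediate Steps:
$I{\left(n,c \right)} = 197 + c + n$ ($I{\left(n,c \right)} = \left(c + n\right) + 197 = 197 + c + n$)
$I{\left(-160,-221 \right)} - 8447 = \left(197 - 221 - 160\right) - 8447 = -184 - 8447 = -8631$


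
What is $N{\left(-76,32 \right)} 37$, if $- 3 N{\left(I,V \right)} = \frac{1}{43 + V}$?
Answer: $- \frac{37}{225} \approx -0.16444$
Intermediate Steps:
$N{\left(I,V \right)} = - \frac{1}{3 \left(43 + V\right)}$
$N{\left(-76,32 \right)} 37 = - \frac{1}{129 + 3 \cdot 32} \cdot 37 = - \frac{1}{129 + 96} \cdot 37 = - \frac{1}{225} \cdot 37 = \left(-1\right) \frac{1}{225} \cdot 37 = \left(- \frac{1}{225}\right) 37 = - \frac{37}{225}$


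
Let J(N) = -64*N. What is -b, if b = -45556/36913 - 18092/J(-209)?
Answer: 319296763/123437072 ≈ 2.5867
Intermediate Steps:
b = -319296763/123437072 (b = -45556/36913 - 18092/((-64*(-209))) = -45556*1/36913 - 18092/13376 = -45556/36913 - 18092*1/13376 = -45556/36913 - 4523/3344 = -319296763/123437072 ≈ -2.5867)
-b = -1*(-319296763/123437072) = 319296763/123437072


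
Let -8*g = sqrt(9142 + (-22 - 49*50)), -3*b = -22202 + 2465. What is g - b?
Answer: -6579 - sqrt(6670)/8 ≈ -6589.2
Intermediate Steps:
b = 6579 (b = -(-22202 + 2465)/3 = -1/3*(-19737) = 6579)
g = -sqrt(6670)/8 (g = -sqrt(9142 + (-22 - 49*50))/8 = -sqrt(9142 + (-22 - 2450))/8 = -sqrt(9142 - 2472)/8 = -sqrt(6670)/8 ≈ -10.209)
g - b = -sqrt(6670)/8 - 1*6579 = -sqrt(6670)/8 - 6579 = -6579 - sqrt(6670)/8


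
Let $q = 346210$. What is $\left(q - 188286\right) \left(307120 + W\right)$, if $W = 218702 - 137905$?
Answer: $61261404308$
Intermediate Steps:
$W = 80797$
$\left(q - 188286\right) \left(307120 + W\right) = \left(346210 - 188286\right) \left(307120 + 80797\right) = 157924 \cdot 387917 = 61261404308$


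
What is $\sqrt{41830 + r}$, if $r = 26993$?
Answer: $3 \sqrt{7647} \approx 262.34$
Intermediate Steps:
$\sqrt{41830 + r} = \sqrt{41830 + 26993} = \sqrt{68823} = 3 \sqrt{7647}$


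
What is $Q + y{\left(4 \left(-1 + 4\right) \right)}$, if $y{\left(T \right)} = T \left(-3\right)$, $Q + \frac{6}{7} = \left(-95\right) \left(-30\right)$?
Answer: $\frac{19692}{7} \approx 2813.1$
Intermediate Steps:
$Q = \frac{19944}{7}$ ($Q = - \frac{6}{7} - -2850 = - \frac{6}{7} + 2850 = \frac{19944}{7} \approx 2849.1$)
$y{\left(T \right)} = - 3 T$
$Q + y{\left(4 \left(-1 + 4\right) \right)} = \frac{19944}{7} - 3 \cdot 4 \left(-1 + 4\right) = \frac{19944}{7} - 3 \cdot 4 \cdot 3 = \frac{19944}{7} - 36 = \frac{19692}{7}$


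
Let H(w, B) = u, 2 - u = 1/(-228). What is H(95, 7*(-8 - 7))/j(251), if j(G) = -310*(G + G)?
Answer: -457/35481360 ≈ -1.2880e-5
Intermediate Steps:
u = 457/228 (u = 2 - 1/(-228) = 2 - 1*(-1/228) = 2 + 1/228 = 457/228 ≈ 2.0044)
H(w, B) = 457/228
j(G) = -620*G
H(95, 7*(-8 - 7))/j(251) = 457/(228*((-620*251))) = (457/228)/(-155620) = (457/228)*(-1/155620) = -457/35481360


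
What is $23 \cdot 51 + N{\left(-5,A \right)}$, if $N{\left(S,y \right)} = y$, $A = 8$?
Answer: $1181$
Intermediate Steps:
$23 \cdot 51 + N{\left(-5,A \right)} = 23 \cdot 51 + 8 = 1173 + 8 = 1181$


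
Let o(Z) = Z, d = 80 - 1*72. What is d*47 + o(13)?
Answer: 389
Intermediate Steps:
d = 8 (d = 80 - 72 = 8)
d*47 + o(13) = 8*47 + 13 = 376 + 13 = 389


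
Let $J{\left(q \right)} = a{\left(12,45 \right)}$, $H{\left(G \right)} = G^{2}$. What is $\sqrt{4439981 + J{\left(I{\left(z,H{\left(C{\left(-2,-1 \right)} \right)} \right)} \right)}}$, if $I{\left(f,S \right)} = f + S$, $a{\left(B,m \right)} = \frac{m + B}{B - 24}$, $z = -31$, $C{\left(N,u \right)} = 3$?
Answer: $\frac{\sqrt{17759905}}{2} \approx 2107.1$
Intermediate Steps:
$a{\left(B,m \right)} = \frac{B + m}{-24 + B}$
$I{\left(f,S \right)} = S + f$
$J{\left(q \right)} = - \frac{19}{4}$ ($J{\left(q \right)} = \frac{12 + 45}{-24 + 12} = \frac{1}{-12} \cdot 57 = \left(- \frac{1}{12}\right) 57 = - \frac{19}{4}$)
$\sqrt{4439981 + J{\left(I{\left(z,H{\left(C{\left(-2,-1 \right)} \right)} \right)} \right)}} = \sqrt{4439981 - \frac{19}{4}} = \sqrt{\frac{17759905}{4}} = \frac{\sqrt{17759905}}{2}$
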